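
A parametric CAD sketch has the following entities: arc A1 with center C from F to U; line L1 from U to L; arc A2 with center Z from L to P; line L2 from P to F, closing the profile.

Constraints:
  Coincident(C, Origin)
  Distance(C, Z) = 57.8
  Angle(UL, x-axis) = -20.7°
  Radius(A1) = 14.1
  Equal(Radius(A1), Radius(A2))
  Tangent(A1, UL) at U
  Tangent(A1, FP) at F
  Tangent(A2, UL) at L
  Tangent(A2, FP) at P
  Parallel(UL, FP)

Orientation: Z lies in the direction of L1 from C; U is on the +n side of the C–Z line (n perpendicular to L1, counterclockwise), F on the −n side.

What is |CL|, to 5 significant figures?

59.495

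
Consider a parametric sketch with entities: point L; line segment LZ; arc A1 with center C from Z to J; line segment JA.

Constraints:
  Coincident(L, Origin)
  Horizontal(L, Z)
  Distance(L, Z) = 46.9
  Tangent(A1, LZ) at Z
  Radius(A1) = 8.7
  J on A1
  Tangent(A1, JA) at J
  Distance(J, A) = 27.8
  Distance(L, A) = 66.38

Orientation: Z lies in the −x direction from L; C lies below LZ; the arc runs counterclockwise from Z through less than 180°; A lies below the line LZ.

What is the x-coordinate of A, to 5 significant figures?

-55.404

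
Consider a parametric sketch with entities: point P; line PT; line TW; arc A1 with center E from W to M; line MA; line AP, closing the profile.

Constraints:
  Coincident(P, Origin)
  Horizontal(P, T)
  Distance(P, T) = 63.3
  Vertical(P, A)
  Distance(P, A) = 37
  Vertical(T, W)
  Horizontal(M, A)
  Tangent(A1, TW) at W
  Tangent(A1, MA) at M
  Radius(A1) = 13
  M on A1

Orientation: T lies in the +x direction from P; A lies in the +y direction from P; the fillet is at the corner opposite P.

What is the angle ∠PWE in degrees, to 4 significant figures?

20.76°

P is at the origin; PT is horizontal with |PT| = 63.3 and T on the +x side, so T = (63.30, 0.000). P and A share the same x with |PA| = 37.0 and A on the +y side, so A = (0.000, 37.00). The virtual corner opposite P is at (63.30, 37.00). Since A1 is tangent to TW there, EW ⟂ TW and tangency of A1 to MA means the radius EM is perpendicular to MA, with radius 13.0, so the center E sits 13.0 in from both sides at E = (50.30, 24.00). That places the tangent points at W = (63.30, 24.00) on TW and M = (50.30, 37.00) on MA. Then cos ∠PWE = WP·WE / (|WP||WE|), giving 20.76°.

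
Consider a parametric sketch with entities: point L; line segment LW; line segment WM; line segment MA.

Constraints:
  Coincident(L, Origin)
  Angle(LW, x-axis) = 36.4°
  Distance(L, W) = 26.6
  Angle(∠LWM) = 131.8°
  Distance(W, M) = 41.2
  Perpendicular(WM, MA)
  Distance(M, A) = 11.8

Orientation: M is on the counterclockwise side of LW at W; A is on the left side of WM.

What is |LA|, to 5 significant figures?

59.474

L is at the origin; LW runs at 36.4° with length 26.6, so W = 26.6·(cos 36.4°, sin 36.4°) = (21.410, 15.785). ∠LWM = 131.8°, so WM runs at 36.4° + (180° − 131.8°) = 84.600° from the x-axis; with |WM| = 41.2, M = W + 41.2·(cos 84.600°, sin 84.600°) = (25.287, 56.802). The perpendicularity gives MA at right angles to WM; with |MA| = 11.8 on the left of WM, A = M + 11.8·(-0.99556, 0.094108) = (13.540, 57.913). Then |LA| = |A − L| = 59.474.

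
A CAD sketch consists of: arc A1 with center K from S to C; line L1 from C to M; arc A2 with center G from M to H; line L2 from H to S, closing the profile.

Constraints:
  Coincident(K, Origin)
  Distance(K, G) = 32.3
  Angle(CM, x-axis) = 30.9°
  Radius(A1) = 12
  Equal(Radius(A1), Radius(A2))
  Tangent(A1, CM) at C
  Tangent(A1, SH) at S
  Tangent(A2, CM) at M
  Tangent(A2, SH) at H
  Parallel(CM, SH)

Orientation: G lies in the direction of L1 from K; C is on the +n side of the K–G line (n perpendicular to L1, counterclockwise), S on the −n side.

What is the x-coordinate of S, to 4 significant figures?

6.162

The slot axis is L1's direction at 30.9°, so u = (cos 30.9°, sin 30.9°) = (0.8581, 0.5135) and n = (−sin 30.9°, cos 30.9°) = (-0.5135, 0.8581). K is at the origin and G lies 32.3 along u from K, so G = 32.3·u = (27.72, 16.59). Tangency of A1 to both parallel lines with radius 12.0 puts C and S at K ± 12.0·n: C = (-6.162, 10.30), S = (6.162, -10.30). So S.x = 6.162.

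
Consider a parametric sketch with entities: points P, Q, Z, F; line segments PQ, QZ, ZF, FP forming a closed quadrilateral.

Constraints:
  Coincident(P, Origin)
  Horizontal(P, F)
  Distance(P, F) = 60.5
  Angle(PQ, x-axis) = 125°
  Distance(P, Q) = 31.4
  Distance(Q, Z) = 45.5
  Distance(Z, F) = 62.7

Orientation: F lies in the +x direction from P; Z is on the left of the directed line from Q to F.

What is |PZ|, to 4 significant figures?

53.23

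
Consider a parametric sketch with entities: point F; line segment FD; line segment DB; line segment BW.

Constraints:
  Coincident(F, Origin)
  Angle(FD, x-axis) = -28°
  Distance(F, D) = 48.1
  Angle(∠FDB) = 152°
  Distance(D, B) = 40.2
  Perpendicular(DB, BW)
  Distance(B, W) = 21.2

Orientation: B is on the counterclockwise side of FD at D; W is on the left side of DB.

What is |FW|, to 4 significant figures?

82.68

F is at the origin; FD runs at -28.0° with length 48.1, so D = 48.1·(cos -28.0°, sin -28.0°) = (42.47, -22.58). ∠FDB = 152.0°, so DB runs at -28.0° + (180° − 152.0°) = 0.000° from the x-axis; with |DB| = 40.2, B = D + 40.2·(cos 0.000°, sin 0.000°) = (82.67, -22.58). DB is perpendicular to BW; with |BW| = 21.2 on the left of DB, W = B + 21.2·(-0.000, 1.000) = (82.67, -1.382). Then |FW| = |W − F| = 82.68.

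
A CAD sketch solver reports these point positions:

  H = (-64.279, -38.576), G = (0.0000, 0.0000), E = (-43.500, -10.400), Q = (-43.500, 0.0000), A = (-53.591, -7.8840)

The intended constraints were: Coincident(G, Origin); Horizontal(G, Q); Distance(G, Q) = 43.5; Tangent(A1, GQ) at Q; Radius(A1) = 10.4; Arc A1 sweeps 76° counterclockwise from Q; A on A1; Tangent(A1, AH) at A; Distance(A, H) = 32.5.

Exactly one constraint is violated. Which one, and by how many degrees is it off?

Tangent(A1, AH) at A — off by 5.20°.

G = (0.00, 0.00) ✓; G.y = 0.00, Q.y = 0.00 ✓; |GQ| = 43.50 ✓; ∠(EQ, QG) = 90.00° ✓; |EQ| = 10.40 ✓; bearing(E→A) − bearing(E→Q) = 76.00° ✓; |EA| = 10.40 ✓; ∠(EA, AH) = 95.20° ✗; |AH| = 32.50 ✓.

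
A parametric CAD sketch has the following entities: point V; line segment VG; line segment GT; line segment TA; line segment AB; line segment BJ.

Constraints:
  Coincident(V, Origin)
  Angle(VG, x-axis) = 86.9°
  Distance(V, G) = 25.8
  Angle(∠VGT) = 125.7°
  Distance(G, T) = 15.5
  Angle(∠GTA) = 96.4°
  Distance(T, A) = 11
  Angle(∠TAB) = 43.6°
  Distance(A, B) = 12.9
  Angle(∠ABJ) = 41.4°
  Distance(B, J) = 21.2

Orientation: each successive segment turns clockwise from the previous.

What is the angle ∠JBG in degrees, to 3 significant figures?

158°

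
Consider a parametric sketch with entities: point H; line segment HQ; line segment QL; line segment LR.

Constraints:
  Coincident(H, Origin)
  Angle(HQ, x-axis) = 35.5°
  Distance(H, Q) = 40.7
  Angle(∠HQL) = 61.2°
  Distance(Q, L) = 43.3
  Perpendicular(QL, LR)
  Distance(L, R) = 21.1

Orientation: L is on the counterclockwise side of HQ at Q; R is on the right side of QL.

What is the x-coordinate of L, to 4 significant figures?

-5.882

H is at the origin; HQ runs at 35.5° with length 40.7, so Q = 40.7·(cos 35.5°, sin 35.5°) = (33.13, 23.63). ∠HQL = 61.2°, so QL runs at 35.5° + (180° − 61.2°) = 154.3° from the x-axis; with |QL| = 43.3, L = Q + 43.3·(cos 154.3°, sin 154.3°) = (-5.882, 42.41). So L.x = -5.882.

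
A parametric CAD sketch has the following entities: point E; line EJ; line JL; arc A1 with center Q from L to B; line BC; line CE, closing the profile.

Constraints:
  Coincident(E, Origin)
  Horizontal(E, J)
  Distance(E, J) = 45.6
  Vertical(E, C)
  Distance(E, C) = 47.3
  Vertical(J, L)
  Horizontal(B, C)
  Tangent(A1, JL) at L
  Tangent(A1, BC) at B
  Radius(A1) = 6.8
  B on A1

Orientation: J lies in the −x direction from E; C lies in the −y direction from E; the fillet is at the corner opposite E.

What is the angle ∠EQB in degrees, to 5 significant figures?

136.23°

The virtual corner opposite E is at (-45.600, -47.300). The tangent condition forces QL to be normal to JL and A1 meets BC tangentially, so QB is at right angles to BC, with radius 6.8, so the center Q sits 6.8 in from both sides at Q = (-38.800, -40.500). That places the tangent points at L = (-45.600, -40.500) on JL and B = (-38.800, -47.300) on BC. Then cos ∠EQB = QE·QB / (|QE||QB|), giving 136.23°.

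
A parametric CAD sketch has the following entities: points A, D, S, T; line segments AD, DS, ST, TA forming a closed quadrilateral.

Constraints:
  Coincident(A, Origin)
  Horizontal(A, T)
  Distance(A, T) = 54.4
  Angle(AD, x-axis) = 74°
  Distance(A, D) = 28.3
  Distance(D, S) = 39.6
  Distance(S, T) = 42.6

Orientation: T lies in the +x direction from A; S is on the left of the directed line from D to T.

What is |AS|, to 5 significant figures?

61.012

Checks: |DS| = 39.60 ✓; |ST| = 42.60 ✓.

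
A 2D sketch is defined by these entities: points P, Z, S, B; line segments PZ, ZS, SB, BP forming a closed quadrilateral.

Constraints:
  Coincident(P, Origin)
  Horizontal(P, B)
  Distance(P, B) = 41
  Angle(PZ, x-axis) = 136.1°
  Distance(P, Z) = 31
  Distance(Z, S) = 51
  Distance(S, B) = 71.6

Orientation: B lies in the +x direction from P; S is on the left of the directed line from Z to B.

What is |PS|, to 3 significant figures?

63.5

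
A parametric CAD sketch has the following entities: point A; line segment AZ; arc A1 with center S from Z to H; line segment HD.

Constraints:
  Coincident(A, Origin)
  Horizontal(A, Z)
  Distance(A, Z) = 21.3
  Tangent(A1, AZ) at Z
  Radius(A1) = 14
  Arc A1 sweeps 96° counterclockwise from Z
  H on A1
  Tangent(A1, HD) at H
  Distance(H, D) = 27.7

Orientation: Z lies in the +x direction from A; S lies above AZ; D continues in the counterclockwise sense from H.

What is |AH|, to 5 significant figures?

38.468

Since A1 is tangent to AZ there, SZ ⟂ AZ, so S = Z + (0, 14) = (21.300, 14.000). On A1, Z sits at bearing -90° from S; a 96° counterclockwise sweep puts H at bearing 6°, so H = S + 14.0·(cos 6°, sin 6°) = (35.223, 15.463). Then |AH| = |H − A| = 38.468.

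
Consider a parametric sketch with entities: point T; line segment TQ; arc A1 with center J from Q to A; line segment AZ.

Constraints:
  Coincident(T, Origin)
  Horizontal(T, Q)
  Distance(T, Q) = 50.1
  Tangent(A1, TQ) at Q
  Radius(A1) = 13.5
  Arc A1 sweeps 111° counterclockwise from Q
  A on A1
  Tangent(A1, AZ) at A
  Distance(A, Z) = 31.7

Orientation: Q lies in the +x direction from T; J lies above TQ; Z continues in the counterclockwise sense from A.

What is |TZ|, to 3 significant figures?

70.2

T is at the origin; TQ is horizontal with |TQ| = 50.1 and Q on the +x side, so Q = (50.1, 0.00). Tangency of A1 to TQ means the radius JQ is perpendicular to TQ, so J = Q + (0, 13.5) = (50.1, 13.5). On A1, Q sits at bearing -90° from J; a 111° counterclockwise sweep puts A at bearing 21°, so A = J + 13.5·(cos 21°, sin 21°) = (62.7, 18.3). Since A1 is tangent to AZ there, JA ⟂ AZ, so AZ runs along (−sin 21°, cos 21°); with |AZ| = 31.7, Z = (51.3, 47.9). Then |TZ| = |Z − T| = 70.2.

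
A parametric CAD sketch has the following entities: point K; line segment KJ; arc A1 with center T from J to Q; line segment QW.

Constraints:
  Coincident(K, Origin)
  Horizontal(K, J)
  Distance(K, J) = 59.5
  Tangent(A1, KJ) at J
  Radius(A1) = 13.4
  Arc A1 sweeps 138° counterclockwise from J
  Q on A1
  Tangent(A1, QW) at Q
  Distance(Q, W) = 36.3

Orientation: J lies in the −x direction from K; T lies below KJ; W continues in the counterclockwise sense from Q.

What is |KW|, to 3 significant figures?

63.2

On A1, J sits at bearing 90° from T; a 138° counterclockwise sweep puts Q at bearing 228°, so Q = T + 13.4·(cos 228°, sin 228°) = (-68.5, -23.4). Tangency of A1 to QW means the radius TQ is perpendicular to QW, so QW runs along (−sin 228°, cos 228°); with |QW| = 36.3, W = (-41.5, -47.6). Then |KW| = |W − K| = 63.2.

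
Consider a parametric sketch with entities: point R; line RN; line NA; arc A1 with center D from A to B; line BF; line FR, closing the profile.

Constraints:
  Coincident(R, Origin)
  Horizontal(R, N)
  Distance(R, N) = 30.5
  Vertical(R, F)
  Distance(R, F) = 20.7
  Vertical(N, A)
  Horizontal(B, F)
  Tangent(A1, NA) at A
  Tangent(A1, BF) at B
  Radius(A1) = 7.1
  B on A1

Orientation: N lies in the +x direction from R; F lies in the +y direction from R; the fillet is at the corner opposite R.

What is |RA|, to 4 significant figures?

33.39

R is at the origin; RN is horizontal with |RN| = 30.5 and N on the +x side, so N = (30.50, 0.000). RF is vertical with |RF| = 20.7 and F on the +y side, so F = (0.000, 20.70). The virtual corner opposite R is at (30.50, 20.70). Since A1 is tangent to NA there, DA ⟂ NA and the tangent condition forces DB to be normal to BF, with radius 7.1, so the center D sits 7.1 in from both sides at D = (23.40, 13.60). That places the tangent points at A = (30.50, 13.60) on NA and B = (23.40, 20.70) on BF. Then |RA| = |A − R| = 33.39.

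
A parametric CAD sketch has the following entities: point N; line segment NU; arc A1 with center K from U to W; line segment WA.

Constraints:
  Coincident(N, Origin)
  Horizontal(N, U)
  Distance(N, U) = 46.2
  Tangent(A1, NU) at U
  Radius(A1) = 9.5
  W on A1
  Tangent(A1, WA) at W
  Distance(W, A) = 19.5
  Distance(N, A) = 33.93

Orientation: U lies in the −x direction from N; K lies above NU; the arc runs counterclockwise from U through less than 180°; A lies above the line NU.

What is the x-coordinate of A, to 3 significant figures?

-27.3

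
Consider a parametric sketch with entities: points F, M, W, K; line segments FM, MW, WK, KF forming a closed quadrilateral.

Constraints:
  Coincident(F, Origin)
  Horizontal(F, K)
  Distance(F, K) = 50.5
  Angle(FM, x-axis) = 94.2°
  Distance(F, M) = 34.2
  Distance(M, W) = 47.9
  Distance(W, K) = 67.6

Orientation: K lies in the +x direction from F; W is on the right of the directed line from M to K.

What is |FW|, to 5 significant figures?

19.946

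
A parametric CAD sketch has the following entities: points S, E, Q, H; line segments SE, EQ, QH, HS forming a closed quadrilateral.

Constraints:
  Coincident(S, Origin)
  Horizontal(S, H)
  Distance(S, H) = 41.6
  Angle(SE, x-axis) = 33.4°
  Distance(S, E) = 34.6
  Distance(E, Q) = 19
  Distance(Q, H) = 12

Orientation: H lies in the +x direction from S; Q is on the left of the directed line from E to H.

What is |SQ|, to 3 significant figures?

47.5

Checks: |EQ| = 19.00 ✓; |QH| = 12.00 ✓.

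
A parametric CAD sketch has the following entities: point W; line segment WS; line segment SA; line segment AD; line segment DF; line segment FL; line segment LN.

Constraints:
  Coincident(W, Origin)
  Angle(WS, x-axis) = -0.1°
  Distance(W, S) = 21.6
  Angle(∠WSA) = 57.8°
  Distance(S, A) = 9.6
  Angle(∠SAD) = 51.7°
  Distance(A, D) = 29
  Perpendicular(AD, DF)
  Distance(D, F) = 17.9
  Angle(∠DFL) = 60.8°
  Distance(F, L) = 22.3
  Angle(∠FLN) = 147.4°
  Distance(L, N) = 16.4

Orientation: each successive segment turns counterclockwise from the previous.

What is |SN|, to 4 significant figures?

15.54

W is at the origin; WS runs at -0.1° with length 21.6, so S = (21.60, -0.03770). ∠WSA = 57.8° gives SA at 122.1° from the x-axis; with |SA| = 9.6, A = (16.50, 8.095). ∠SAD = 51.7° gives AD at -109.6° from the x-axis; with |AD| = 29.0, D = (6.770, -19.22). AD is perpendicular to DF, so DF runs at -19.60°; with |DF| = 17.9, F = (23.63, -25.23). ∠DFL = 60.8° gives FL at 99.60° from the x-axis; with |FL| = 22.3, L = (19.91, -3.242). ∠FLN = 147.4° gives LN at 132.2° from the x-axis; with |LN| = 16.4, N = (8.898, 8.907). Then |SN| = |N − S| = 15.54.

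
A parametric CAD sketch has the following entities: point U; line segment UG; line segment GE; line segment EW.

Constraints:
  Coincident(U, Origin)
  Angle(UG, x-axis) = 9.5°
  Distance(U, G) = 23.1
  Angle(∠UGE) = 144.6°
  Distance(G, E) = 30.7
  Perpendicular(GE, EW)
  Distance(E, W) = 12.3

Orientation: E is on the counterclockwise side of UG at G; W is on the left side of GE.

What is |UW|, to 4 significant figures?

49.54

U is at the origin; UG runs at 9.5° with length 23.1, so G = 23.1·(cos 9.5°, sin 9.5°) = (22.78, 3.813). ∠UGE = 144.6°, so GE runs at 9.5° + (180° − 144.6°) = 44.90° from the x-axis; with |GE| = 30.7, E = G + 30.7·(cos 44.90°, sin 44.90°) = (44.53, 25.48). GE ⟂ EW; with |EW| = 12.3 on the left of GE, W = E + 12.3·(-0.7059, 0.7083) = (35.85, 34.20). Then |UW| = |W − U| = 49.54.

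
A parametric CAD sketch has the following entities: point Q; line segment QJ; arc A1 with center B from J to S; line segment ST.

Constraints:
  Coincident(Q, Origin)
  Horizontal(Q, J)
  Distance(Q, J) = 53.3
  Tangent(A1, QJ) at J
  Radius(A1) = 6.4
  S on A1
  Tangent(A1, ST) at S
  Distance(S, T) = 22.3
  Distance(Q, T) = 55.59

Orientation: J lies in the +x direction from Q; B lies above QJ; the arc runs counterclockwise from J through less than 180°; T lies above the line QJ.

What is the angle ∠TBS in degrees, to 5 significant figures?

73.987°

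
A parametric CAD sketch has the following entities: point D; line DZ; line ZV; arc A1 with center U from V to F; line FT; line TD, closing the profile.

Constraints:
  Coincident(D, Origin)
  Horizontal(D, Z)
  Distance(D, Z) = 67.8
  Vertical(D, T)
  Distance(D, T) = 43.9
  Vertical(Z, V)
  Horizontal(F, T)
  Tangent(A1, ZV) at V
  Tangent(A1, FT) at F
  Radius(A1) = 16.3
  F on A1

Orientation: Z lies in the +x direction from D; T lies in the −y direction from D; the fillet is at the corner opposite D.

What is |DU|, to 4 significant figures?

58.43

D is at the origin; D and Z share the same y with |DZ| = 67.8 and Z on the +x side, so Z = (67.80, 0.000). DT is vertical with |DT| = 43.9 and T on the −y side, so T = (0.000, -43.90). The virtual corner opposite D is at (67.80, -43.90). Tangency of A1 to ZV means the radius UV is perpendicular to ZV and since A1 is tangent to FT there, UF ⟂ FT, with radius 16.3, so the center U sits 16.3 in from both sides at U = (51.50, -27.60). Then |DU| = |U − D| = 58.43.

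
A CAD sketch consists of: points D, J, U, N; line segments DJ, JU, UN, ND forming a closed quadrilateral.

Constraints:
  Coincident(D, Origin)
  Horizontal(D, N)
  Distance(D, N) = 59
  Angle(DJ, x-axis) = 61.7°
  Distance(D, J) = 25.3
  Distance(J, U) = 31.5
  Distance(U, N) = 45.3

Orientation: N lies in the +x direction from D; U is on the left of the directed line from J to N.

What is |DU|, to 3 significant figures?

55.2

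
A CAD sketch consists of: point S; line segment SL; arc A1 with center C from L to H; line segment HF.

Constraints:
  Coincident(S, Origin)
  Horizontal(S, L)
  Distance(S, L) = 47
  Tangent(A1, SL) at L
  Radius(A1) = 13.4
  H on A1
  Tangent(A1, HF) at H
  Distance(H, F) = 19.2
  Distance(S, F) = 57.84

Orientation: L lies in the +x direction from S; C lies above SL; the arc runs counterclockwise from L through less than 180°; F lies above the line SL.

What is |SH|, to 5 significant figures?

61.309

S is at the origin; SL is horizontal with |SL| = 47.0 and L on the +x side, so L = (47.000, 0.0000). A1 meets SL tangentially, so CL is at right angles to SL, so C = L + (0, 13.4) = (47.000, 13.400). Since CH ⟂ HF (tangency), |CF| = √(13.4² + 19.2²) = 23.414 regardless of where H sits on A1. So F lies on both circle(S, 57.84) and circle(C, 23.414); the above-SL intersection is F = (44.705, 36.701). H is the foot of the tangent from F: H = (57.184, 22.109).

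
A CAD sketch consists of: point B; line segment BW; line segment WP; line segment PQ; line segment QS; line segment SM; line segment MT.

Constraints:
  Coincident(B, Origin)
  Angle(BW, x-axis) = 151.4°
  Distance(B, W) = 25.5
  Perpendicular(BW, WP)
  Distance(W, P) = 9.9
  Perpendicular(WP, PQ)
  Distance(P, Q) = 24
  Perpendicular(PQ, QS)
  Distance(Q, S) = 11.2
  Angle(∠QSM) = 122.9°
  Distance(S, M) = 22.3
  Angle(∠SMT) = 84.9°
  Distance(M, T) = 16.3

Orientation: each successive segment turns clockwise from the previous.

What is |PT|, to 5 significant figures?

9.1931

B is at the origin; BW runs at 151.4° with length 25.5, so W = (-22.389, 12.207). BW ⟂ WP, so WP runs at 61.400°; with |WP| = 9.9, P = (-17.650, 20.899). The perpendicularity gives PQ at right angles to WP, so PQ runs at -28.600°; with |PQ| = 24.0, Q = (3.4221, 9.4101). PQ ⟂ QS, so QS runs at -118.60°; with |QS| = 11.2, S = (-1.9393, -0.42334). ∠QSM = 122.9° gives SM at -175.70° from the x-axis; with |SM| = 22.3, M = (-24.177, -2.0954). ∠SMT = 84.9° gives MT at 89.200° from the x-axis; with |MT| = 16.3, T = (-23.949, 14.203). Then |PT| = |T − P| = 9.1931.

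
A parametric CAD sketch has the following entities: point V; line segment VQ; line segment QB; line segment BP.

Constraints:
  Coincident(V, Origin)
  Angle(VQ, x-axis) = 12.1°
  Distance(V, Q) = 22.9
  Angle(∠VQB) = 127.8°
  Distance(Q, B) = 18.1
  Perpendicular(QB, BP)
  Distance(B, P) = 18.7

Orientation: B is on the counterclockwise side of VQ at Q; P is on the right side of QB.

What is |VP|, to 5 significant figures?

48.852

V is at the origin; VQ runs at 12.1° with length 22.9, so Q = 22.9·(cos 12.1°, sin 12.1°) = (22.391, 4.8003). ∠VQB = 127.8°, so QB runs at 12.1° + (180° − 127.8°) = 64.300° from the x-axis; with |QB| = 18.1, B = Q + 18.1·(cos 64.300°, sin 64.300°) = (30.240, 21.110). QB ⟂ BP; with |BP| = 18.7 on the right of QB, P = B + 18.7·(0.90108, -0.43366) = (47.091, 13.000). Then |VP| = |P − V| = 48.852.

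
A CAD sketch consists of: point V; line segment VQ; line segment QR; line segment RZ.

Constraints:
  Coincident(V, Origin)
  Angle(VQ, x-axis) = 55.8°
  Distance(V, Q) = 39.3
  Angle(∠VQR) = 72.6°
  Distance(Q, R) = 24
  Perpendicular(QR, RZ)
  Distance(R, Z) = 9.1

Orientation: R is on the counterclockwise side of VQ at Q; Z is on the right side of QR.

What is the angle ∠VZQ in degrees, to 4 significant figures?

54.51°

∠VQR = 72.6°, so QR runs at 55.8° + (180° − 72.6°) = 163.2° from the x-axis; with |QR| = 24.0, R = Q + 24.0·(cos 163.2°, sin 163.2°) = (-0.8858, 39.44). The perpendicularity gives RZ at right angles to QR; with |RZ| = 9.1 on the right of QR, Z = R + 9.1·(0.2890, 0.9573) = (1.744, 48.15). Then cos ∠VZQ = ZV·ZQ / (|ZV||ZQ|), giving 54.51°.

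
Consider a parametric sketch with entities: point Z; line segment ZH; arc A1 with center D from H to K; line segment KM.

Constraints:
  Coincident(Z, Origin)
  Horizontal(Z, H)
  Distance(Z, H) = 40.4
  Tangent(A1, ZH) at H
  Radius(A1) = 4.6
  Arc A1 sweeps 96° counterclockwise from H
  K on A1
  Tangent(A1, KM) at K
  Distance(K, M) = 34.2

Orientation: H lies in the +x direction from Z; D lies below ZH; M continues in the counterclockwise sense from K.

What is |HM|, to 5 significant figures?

39.106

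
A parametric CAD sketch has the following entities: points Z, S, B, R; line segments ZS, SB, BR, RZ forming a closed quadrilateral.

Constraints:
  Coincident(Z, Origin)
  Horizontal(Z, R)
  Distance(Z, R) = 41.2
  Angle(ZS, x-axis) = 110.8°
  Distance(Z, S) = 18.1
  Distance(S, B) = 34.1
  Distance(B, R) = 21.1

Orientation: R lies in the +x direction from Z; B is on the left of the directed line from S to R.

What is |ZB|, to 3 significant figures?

32.1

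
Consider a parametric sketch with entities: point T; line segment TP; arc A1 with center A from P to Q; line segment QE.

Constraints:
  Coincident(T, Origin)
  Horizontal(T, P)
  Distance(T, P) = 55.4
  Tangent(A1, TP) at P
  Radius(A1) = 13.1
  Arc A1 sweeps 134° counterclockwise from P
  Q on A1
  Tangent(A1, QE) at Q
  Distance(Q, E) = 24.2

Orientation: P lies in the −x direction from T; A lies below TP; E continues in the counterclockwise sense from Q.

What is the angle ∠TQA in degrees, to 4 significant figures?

25.10°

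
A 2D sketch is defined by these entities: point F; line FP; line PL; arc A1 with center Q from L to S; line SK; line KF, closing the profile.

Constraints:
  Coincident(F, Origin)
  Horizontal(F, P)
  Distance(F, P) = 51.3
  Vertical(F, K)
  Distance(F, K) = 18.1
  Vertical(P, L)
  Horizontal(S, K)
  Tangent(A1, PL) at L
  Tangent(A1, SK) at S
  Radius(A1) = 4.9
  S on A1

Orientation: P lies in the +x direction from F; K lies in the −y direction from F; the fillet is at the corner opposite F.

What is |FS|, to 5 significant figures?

49.805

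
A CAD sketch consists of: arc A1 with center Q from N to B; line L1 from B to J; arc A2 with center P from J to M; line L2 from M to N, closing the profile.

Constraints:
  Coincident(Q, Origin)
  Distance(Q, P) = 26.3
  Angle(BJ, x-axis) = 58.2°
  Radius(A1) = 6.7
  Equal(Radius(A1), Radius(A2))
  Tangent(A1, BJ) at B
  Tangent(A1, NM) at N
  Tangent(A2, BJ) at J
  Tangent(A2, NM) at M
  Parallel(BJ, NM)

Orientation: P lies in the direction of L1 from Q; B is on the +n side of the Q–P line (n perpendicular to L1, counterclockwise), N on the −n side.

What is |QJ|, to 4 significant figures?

27.14

The slot axis is L1's direction at 58.2°, so u = (cos 58.2°, sin 58.2°) = (0.5270, 0.8499) and n = (−sin 58.2°, cos 58.2°) = (-0.8499, 0.5270). Q is at the origin and P lies 26.3 along u from Q, so P = 26.3·u = (13.86, 22.35). Tangency of A1 to both parallel lines with radius 6.7 puts B and N at Q ± 6.7·n: B = (-5.694, 3.531), N = (5.694, -3.531). Equal radii place J and M the same way about P: J = P + 6.7·n = (8.165, 25.88), M = P − 6.7·n = (19.55, 18.82). Then |QJ| = |J − Q| = 27.14.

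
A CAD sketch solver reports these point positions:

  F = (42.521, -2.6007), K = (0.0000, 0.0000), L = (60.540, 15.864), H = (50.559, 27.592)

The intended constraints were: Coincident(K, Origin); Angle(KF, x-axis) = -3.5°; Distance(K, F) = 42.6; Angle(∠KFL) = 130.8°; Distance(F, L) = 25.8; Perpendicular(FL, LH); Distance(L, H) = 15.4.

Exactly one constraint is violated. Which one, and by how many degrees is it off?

Perpendicular(FL, LH) — off by 5.30°.

K = (0.00, 0.00) ✓; KF at -3.500° ✓; |KF| = 42.60 ✓; ∠KFL = 130.8° ✓; |FL| = 25.80 ✓; ∠(FL, LH) = 84.70° ✗; |LH| = 15.40 ✓.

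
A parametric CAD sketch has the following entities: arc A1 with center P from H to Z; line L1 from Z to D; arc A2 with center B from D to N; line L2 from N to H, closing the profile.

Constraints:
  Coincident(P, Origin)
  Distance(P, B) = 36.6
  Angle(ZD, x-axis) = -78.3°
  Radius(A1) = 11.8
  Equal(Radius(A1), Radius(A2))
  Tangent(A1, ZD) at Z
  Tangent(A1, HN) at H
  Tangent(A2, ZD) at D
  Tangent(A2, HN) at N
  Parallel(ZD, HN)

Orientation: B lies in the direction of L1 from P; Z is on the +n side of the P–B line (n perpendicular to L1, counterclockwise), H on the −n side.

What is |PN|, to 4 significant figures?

38.46

The slot axis is L1's direction at -78.3°, so u = (cos -78.3°, sin -78.3°) = (0.2028, -0.9792) and n = (−sin -78.3°, cos -78.3°) = (0.9792, 0.2028). P is at the origin and B lies 36.6 along u from P, so B = 36.6·u = (7.422, -35.84). Tangency of A1 to both parallel lines with radius 11.8 puts Z and H at P ± 11.8·n: Z = (11.55, 2.393), H = (-11.55, -2.393). Equal radii place D and N the same way about B: D = B + 11.8·n = (18.98, -33.45), N = B − 11.8·n = (-4.133, -38.23). Then |PN| = |N − P| = 38.46.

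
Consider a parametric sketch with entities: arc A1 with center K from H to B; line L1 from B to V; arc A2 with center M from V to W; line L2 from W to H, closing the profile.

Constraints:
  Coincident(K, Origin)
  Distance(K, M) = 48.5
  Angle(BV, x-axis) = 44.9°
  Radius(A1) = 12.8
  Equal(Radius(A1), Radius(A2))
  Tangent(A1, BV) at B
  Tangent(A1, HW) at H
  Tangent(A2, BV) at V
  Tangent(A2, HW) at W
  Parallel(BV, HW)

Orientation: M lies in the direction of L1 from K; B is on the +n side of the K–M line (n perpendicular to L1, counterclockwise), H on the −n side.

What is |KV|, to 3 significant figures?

50.2

The slot axis is L1's direction at 44.9°, so u = (cos 44.9°, sin 44.9°) = (0.708, 0.706) and n = (−sin 44.9°, cos 44.9°) = (-0.706, 0.708). K is at the origin and M lies 48.5 along u from K, so M = 48.5·u = (34.4, 34.2). Tangency of A1 to both parallel lines with radius 12.8 puts B and H at K ± 12.8·n: B = (-9.04, 9.07), H = (9.04, -9.07). Equal radii place V and W the same way about M: V = M + 12.8·n = (25.3, 43.3), W = M − 12.8·n = (43.4, 25.2). Then |KV| = |V − K| = 50.2.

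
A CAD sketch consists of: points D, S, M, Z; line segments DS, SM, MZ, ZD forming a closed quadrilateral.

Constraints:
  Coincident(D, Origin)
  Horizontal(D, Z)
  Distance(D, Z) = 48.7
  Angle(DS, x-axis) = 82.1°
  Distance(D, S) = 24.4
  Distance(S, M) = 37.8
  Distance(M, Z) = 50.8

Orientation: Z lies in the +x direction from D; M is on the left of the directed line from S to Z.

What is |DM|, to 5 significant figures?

58.139

Checks: |SM| = 37.80 ✓; |MZ| = 50.80 ✓.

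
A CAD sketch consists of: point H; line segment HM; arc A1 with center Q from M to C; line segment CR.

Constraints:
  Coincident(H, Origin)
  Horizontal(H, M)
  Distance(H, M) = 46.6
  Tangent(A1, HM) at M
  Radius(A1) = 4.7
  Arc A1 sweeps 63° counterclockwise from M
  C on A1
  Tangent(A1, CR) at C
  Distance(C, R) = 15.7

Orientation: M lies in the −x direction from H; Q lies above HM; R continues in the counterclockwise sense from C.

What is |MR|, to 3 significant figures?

20.1

H is at the origin; H and M share the same y with |HM| = 46.6 and M on the −x side, so M = (-46.6, 0.00). Tangency of A1 to HM means the radius QM is perpendicular to HM, so Q = M + (0, 4.7) = (-46.6, 4.70). On A1, M sits at bearing -90° from Q; a 63° counterclockwise sweep puts C at bearing -27°, so C = Q + 4.7·(cos -27°, sin -27°) = (-42.4, 2.57). Tangency of A1 to CR means the radius QC is perpendicular to CR, so CR runs along (−sin -27°, cos -27°); with |CR| = 15.7, R = (-35.3, 16.6). Then |MR| = |R − M| = 20.1.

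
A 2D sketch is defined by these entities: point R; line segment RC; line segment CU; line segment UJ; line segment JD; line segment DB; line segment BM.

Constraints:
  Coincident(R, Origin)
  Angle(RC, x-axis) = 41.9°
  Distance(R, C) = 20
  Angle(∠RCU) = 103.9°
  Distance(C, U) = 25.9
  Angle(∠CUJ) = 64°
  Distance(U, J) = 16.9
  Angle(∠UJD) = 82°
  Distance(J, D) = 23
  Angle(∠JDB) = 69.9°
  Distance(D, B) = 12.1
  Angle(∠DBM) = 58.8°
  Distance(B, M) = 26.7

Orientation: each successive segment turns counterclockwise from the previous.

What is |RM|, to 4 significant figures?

16.40

R is at the origin; RC runs at 41.9° with length 20.0, so C = (14.89, 13.36). ∠RCU = 103.9° gives CU at 118.0° from the x-axis; with |CU| = 25.9, U = (2.727, 36.22). ∠CUJ = 64.0° gives UJ at -126.0° from the x-axis; with |UJ| = 16.9, J = (-7.207, 22.55). ∠UJD = 82.0° gives JD at -28.00° from the x-axis; with |JD| = 23.0, D = (13.10, 11.75). ∠JDB = 69.9° gives DB at 82.10° from the x-axis; with |DB| = 12.1, B = (14.76, 23.74). ∠DBM = 58.8° gives BM at -156.7° from the x-axis; with |BM| = 26.7, M = (-9.758, 13.18). Then |RM| = |M − R| = 16.40.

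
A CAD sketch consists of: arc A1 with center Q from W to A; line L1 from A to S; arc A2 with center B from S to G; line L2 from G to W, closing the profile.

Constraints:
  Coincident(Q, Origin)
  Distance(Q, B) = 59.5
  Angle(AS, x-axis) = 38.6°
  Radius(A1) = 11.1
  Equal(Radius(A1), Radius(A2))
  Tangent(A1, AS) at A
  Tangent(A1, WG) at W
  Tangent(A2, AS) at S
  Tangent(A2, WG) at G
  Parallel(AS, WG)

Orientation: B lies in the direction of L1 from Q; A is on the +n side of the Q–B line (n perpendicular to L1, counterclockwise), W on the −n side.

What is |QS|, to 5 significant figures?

60.527

Tangency of A1 to both parallel lines with radius 11.1 puts A and W at Q ± 11.1·n: A = (-6.9251, 8.6749), W = (6.9251, -8.6749). Equal radii place S and G the same way about B: S = B + 11.1·n = (39.575, 45.796), G = B − 11.1·n = (53.426, 28.446). Then |QS| = |S − Q| = 60.527.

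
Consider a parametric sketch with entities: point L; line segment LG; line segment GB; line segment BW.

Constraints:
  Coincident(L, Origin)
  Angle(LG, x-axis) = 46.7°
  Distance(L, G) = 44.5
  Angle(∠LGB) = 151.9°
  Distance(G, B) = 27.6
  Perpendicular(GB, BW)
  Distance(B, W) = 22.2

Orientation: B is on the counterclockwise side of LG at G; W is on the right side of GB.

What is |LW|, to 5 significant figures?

79.576

L is at the origin; LG runs at 46.7° with length 44.5, so G = 44.5·(cos 46.7°, sin 46.7°) = (30.519, 32.386). ∠LGB = 151.9°, so GB runs at 46.7° + (180° − 151.9°) = 74.800° from the x-axis; with |GB| = 27.6, B = G + 27.6·(cos 74.800°, sin 74.800°) = (37.755, 59.020). GB ⟂ BW; with |BW| = 22.2 on the right of GB, W = B + 22.2·(0.96502, -0.26219) = (59.179, 53.200). Then |LW| = |W − L| = 79.576.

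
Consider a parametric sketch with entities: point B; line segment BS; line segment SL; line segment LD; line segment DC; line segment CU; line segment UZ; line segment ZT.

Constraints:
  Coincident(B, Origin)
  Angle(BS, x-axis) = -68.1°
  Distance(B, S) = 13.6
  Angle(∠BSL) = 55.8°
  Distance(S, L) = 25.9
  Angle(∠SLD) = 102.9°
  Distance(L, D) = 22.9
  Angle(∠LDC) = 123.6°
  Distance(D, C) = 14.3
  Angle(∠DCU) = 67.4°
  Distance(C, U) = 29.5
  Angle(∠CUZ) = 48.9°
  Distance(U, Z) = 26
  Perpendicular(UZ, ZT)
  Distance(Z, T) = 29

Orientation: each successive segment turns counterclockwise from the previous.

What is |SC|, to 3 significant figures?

38.9

B is at the origin; BS runs at -68.1° with length 13.6, so S = (5.07, -12.6). ∠BSL = 55.8° gives SL at 56.1° from the x-axis; with |SL| = 25.9, L = (19.5, 8.88). ∠SLD = 102.9° gives LD at 133° from the x-axis; with |LD| = 22.9, D = (3.84, 25.6). ∠LDC = 123.6° gives DC at -170° from the x-axis; with |DC| = 14.3, C = (-10.3, 23.2). Then |SC| = |C − S| = 38.9.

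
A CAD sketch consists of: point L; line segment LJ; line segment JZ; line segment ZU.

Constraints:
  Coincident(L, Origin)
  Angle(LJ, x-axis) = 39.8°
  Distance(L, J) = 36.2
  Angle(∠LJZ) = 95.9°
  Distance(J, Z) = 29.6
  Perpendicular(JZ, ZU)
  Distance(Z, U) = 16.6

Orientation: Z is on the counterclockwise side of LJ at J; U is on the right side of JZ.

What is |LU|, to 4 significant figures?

62.27

L is at the origin; LJ runs at 39.8° with length 36.2, so J = 36.2·(cos 39.8°, sin 39.8°) = (27.81, 23.17). ∠LJZ = 95.9°, so JZ runs at 39.8° + (180° − 95.9°) = 123.9° from the x-axis; with |JZ| = 29.6, Z = J + 29.6·(cos 123.9°, sin 123.9°) = (11.30, 47.74). JZ ⟂ ZU; with |ZU| = 16.6 on the right of JZ, U = Z + 16.6·(0.8300, 0.5577) = (25.08, 57.00). Then |LU| = |U − L| = 62.27.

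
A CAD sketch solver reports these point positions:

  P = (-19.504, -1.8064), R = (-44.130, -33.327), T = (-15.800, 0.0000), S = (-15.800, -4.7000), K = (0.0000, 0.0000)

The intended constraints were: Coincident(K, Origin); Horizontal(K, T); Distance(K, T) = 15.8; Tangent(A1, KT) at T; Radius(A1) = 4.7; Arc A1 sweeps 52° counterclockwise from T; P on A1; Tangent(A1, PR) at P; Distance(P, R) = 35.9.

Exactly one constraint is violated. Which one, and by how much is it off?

Distance(P, R) = 35.9 — off by 4.10.

K = (0.00, 0.00) ✓; K.y = 0.00, T.y = 0.00 ✓; |KT| = 15.80 ✓; ∠(ST, TK) = 90.00° ✓; |ST| = 4.700 ✓; bearing(S→P) − bearing(S→T) = 52.00° ✓; |SP| = 4.700 ✓; ∠(SP, PR) = 90.00° ✓; |PR| = 40.00 ✗.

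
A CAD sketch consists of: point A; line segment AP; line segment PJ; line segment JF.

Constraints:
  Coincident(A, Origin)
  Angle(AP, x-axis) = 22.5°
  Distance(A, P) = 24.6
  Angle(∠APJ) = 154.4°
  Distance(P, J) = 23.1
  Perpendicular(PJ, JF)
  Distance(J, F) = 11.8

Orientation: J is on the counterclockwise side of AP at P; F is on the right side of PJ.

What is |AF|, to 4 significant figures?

50.54

A is at the origin; AP runs at 22.5° with length 24.6, so P = 24.6·(cos 22.5°, sin 22.5°) = (22.73, 9.414). ∠APJ = 154.4°, so PJ runs at 22.5° + (180° − 154.4°) = 48.10° from the x-axis; with |PJ| = 23.1, J = P + 23.1·(cos 48.10°, sin 48.10°) = (38.15, 26.61). PJ ⟂ JF; with |JF| = 11.8 on the right of PJ, F = J + 11.8·(0.7443, -0.6678) = (46.94, 18.73). Then |AF| = |F − A| = 50.54.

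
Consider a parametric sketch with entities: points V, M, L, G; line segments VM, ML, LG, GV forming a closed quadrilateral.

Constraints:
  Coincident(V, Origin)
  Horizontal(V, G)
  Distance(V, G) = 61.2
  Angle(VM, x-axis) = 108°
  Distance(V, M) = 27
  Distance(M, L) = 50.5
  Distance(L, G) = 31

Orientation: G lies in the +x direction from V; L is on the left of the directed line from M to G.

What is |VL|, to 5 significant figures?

48.721

V is at the origin; V and G share the same y with |VG| = 61.2 and G in +x, so G = (61.2, 0). VM runs at 108.0° with |VM| = 27.0, so M = (-8.3435, 25.679). L is determined by |ML| = 50.5 and |LG| = 31.0 together: it lies at the intersection of circle(M, 50.5) and circle(G, 31.0). With |MG| = 74.133, the foot of the radical line on MG is 47.785 from M and the perpendicular offset is √(50.5² − 47.785²) = 16.334. Taking the left-of-MG solution: L = (42.142, 24.449).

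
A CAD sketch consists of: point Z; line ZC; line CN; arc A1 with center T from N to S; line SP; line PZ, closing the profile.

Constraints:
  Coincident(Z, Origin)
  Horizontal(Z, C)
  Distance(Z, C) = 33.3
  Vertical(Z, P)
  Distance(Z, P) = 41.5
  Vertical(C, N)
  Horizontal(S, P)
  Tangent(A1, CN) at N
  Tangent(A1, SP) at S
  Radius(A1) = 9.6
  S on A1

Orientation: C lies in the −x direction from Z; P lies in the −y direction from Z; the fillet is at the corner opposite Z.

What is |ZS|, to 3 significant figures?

47.8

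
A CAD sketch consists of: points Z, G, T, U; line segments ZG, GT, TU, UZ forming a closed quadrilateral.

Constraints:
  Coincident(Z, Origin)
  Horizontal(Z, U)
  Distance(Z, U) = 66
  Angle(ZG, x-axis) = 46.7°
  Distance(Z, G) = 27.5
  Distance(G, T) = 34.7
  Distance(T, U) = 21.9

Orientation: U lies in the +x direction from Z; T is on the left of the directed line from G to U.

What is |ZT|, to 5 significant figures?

56.442

Checks: |GT| = 34.70 ✓; |TU| = 21.90 ✓.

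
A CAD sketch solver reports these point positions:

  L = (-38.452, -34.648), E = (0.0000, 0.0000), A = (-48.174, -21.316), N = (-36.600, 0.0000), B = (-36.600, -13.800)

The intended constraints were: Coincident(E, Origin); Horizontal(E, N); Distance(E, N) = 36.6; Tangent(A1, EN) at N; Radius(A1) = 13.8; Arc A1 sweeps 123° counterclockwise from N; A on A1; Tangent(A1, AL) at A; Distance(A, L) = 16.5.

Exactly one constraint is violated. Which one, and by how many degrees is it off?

Tangent(A1, AL) at A — off by 3.10°.

E = (0.00, 0.00) ✓; E.y = 0.00, N.y = 0.00 ✓; |EN| = 36.60 ✓; ∠(BN, NE) = 90.00° ✓; |BN| = 13.80 ✓; bearing(B→A) − bearing(B→N) = 123.0° ✓; |BA| = 13.80 ✓; ∠(BA, AL) = 86.90° ✗; |AL| = 16.50 ✓.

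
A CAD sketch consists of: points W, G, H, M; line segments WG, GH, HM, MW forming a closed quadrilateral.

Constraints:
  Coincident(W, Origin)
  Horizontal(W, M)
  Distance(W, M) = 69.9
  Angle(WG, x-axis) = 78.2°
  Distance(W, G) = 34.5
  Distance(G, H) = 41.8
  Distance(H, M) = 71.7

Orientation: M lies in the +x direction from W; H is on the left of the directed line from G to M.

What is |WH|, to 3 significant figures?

73.2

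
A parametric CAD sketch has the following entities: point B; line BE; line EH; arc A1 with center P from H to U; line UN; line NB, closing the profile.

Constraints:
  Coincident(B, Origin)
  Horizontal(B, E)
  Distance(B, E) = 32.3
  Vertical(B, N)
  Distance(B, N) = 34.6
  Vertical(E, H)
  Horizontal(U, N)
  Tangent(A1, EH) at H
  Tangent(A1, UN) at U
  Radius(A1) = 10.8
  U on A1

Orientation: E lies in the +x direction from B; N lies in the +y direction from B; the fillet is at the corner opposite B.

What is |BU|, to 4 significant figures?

40.74

The virtual corner opposite B is at (32.30, 34.60). Since A1 is tangent to EH there, PH ⟂ EH and A1 meets UN tangentially, so PU is at right angles to UN, with radius 10.8, so the center P sits 10.8 in from both sides at P = (21.50, 23.80). That places the tangent points at H = (32.30, 23.80) on EH and U = (21.50, 34.60) on UN. Then |BU| = |U − B| = 40.74.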